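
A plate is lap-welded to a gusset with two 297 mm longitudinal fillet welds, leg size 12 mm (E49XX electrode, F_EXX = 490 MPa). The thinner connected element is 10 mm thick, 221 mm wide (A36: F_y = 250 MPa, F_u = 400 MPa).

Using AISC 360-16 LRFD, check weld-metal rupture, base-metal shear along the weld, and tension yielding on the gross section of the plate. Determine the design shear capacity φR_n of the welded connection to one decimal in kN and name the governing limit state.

Weld metal: throat = 0.707×12 = 8.484 mm, L = 2×297 = 594 mm. φR_n = 0.75 × 0.6 × 490 × 8.484 × 594 = 1111.2 kN.
Base metal shear (10 mm plate): yield φR_n = 1.0×0.6×250×10×594 = 891.0 kN; rupture φR_n = 0.75×0.6×400×10×594 = 1069.2 kN; take 891.0 kN (yield).
Tension yield (gross): A_g = 221×10 = 2210 mm². φR_n = 0.90 × 250 × 2210 = 497.3 kN.
Governing: min(1111.2, 891.0, 497.3) = 497.3 kN → gross-section yield.

497.3 kN (gross-section yield governs)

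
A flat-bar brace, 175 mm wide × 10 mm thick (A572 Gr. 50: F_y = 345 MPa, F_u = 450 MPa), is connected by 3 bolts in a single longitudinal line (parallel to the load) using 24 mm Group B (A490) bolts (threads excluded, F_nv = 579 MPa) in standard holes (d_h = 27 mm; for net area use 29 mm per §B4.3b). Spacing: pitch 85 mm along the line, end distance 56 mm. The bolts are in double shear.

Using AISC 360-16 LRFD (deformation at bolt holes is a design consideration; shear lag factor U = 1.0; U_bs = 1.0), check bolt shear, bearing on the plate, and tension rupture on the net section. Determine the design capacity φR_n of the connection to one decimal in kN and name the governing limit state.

Bolt shear: A_b = π(24)²/4 = 452.39 mm². φR_n = 0.75 × 579 × 452.39 × 3 × 2 = 1178.7 kN.
Bearing (10 mm plate, F_u = 450 MPa): end bolts L_c = 56 − 27/2 = 42.5, R_n = min(1.2×42.5×10×450, 2.4×24×10×450) = 229.5 kN/bolt; interior L_c = 85 − 27 = 58, R_n = 259.2 kN/bolt. φR_n = 0.75 × (1×229.5 + 2×259.2) = 560.9 kN.
Tension rupture (net): A_n = (175 − 1×29)×10 = 1460 mm² (U = 1.0, A_e = A_n). φR_n = 0.75 × 450 × 1460 = 492.8 kN.
Governing: min(1178.7, 560.9, 492.8) = 492.8 kN → net-section rupture.

492.8 kN (net-section rupture governs)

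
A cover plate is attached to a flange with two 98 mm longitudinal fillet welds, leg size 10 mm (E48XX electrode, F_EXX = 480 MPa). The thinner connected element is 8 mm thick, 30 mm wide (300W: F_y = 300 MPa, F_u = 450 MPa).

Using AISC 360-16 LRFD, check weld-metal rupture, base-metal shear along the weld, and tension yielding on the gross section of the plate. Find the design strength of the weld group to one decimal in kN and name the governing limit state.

64.8 kN (gross-section yield governs)

Weld metal: throat = 0.707×10 = 7.07 mm, L = 2×98 = 196 mm. φR_n = 0.75 × 0.6 × 480 × 7.07 × 196 = 299.3 kN.
Base metal shear (8 mm plate): yield φR_n = 1.0×0.6×300×8×196 = 282.2 kN; rupture φR_n = 0.75×0.6×450×8×196 = 317.5 kN; take 282.2 kN (yield).
Tension yield (gross): A_g = 30×8 = 240 mm². φR_n = 0.90 × 300 × 240 = 64.8 kN.
Governing: min(299.3, 282.2, 64.8) = 64.8 kN → gross-section yield.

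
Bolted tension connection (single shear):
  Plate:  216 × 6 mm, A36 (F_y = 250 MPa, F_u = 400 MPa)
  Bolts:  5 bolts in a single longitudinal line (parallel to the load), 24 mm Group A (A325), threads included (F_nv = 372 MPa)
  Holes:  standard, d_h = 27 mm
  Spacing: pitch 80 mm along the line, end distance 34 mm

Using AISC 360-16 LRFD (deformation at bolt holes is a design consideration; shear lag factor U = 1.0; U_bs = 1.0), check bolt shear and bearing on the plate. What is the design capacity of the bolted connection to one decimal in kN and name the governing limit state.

Bolt shear: A_b = π(24)²/4 = 452.39 mm². φR_n = 0.75 × 372 × 452.39 × 5 × 1 = 631.1 kN.
Bearing (6 mm plate, F_u = 400 MPa): end bolts L_c = 34 − 27/2 = 20.5, R_n = min(1.2×20.5×6×400, 2.4×24×6×400) = 59.04 kN/bolt; interior L_c = 80 − 27 = 53, R_n = 138.24 kN/bolt. φR_n = 0.75 × (1×59.04 + 4×138.24) = 459.0 kN.
Governing: min(631.1, 459.0) = 459.0 kN → bearing.

459.0 kN (bearing governs)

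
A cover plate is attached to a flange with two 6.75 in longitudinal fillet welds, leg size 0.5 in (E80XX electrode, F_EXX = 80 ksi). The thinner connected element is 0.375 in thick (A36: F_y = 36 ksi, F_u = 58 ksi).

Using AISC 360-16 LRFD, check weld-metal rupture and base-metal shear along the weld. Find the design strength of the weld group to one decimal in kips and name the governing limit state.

109.4 kips (base-metal shear governs)

Weld metal: throat = 0.707×0.5 = 0.3535 in, L = 2×6.75 = 13.5 in. φR_n = 0.75 × 0.6 × 80 × 0.3535 × 13.5 = 171.8 kips.
Base metal shear (0.375 in plate): yield φR_n = 1.0×0.6×36×0.375×13.5 = 109.4 kips; rupture φR_n = 0.75×0.6×58×0.375×13.5 = 132.1 kips; take 109.4 kips (yield).
Governing: min(171.8, 109.4) = 109.4 kips → base-metal shear.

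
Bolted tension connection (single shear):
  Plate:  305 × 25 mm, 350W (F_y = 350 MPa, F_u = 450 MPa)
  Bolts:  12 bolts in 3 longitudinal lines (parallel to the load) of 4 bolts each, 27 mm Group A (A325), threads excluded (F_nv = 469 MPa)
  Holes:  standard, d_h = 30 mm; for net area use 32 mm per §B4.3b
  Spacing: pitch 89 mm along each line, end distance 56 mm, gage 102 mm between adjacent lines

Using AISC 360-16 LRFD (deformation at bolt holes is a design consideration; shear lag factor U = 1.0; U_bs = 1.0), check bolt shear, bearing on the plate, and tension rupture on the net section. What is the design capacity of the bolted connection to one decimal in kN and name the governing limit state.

1763.4 kN (net-section rupture governs)

Bolt shear: A_b = π(27)²/4 = 572.56 mm². φR_n = 0.75 × 469 × 572.56 × 12 × 1 = 2416.8 kN.
Bearing (25 mm plate, F_u = 450 MPa): end bolts L_c = 56 − 30/2 = 41, R_n = min(1.2×41×25×450, 2.4×27×25×450) = 553.5 kN/bolt; interior L_c = 89 − 30 = 59, R_n = 729 kN/bolt. φR_n = 0.75 × (3×553.5 + 9×729) = 6166.1 kN.
Tension rupture (net): A_n = (305 − 3×32)×25 = 5225 mm² (U = 1.0, A_e = A_n). φR_n = 0.75 × 450 × 5225 = 1763.4 kN.
Governing: min(2416.8, 6166.1, 1763.4) = 1763.4 kN → net-section rupture.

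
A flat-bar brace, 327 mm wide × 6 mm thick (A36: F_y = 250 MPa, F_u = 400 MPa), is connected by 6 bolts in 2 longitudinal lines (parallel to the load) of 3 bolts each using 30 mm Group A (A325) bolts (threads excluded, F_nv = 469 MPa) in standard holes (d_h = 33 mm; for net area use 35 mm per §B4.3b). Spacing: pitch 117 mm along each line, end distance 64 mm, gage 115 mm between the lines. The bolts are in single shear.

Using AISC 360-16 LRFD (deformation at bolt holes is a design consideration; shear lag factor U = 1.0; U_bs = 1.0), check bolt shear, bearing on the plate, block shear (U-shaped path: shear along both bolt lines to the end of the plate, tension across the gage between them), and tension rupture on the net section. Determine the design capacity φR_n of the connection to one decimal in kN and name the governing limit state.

Bolt shear: A_b = π(30)²/4 = 706.86 mm². φR_n = 0.75 × 469 × 706.86 × 6 × 1 = 1491.8 kN.
Bearing (6 mm plate, F_u = 400 MPa): end bolts L_c = 64 − 33/2 = 47.5, R_n = min(1.2×47.5×6×400, 2.4×30×6×400) = 136.8 kN/bolt; interior L_c = 117 − 33 = 84, R_n = 172.8 kN/bolt. φR_n = 0.75 × (2×136.8 + 4×172.8) = 723.6 kN.
Block shear: shear path 2×[64+2×117] = 2×298 mm, A_gv = 3576, A_nv = 2×(298 − 2.5×35)×6 = 2526 mm²; tension across gage: (115 − 1×35)×6 = 480 mm². R_n = min(0.6×400×2526, 0.6×250×3576) + 1.0×400×480 = min(606.24, 536.4) + 192 = 728.4 kN. φR_n = 0.75 × 728.4 = 546.3 kN.
Tension rupture (net): A_n = (327 − 2×35)×6 = 1542 mm² (U = 1.0, A_e = A_n). φR_n = 0.75 × 400 × 1542 = 462.6 kN.
Governing: min(1491.8, 723.6, 546.3, 462.6) = 462.6 kN → net-section rupture.

462.6 kN (net-section rupture governs)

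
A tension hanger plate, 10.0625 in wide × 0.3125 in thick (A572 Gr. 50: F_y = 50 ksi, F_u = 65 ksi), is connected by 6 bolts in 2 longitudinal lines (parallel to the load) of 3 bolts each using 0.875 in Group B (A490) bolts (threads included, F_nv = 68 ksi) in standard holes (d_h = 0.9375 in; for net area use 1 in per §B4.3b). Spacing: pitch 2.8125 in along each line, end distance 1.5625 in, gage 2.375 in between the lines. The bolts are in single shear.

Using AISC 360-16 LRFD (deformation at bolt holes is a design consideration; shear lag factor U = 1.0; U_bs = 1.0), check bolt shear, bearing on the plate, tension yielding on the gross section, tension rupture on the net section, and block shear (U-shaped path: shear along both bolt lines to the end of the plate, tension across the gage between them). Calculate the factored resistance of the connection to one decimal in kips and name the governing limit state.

Bolt shear: A_b = π(0.875)²/4 = 0.60132 in². φR_n = 0.75 × 68 × 0.60132 × 6 × 1 = 184.0 kips.
Bearing (0.3125 in plate, F_u = 65 ksi): end bolts L_c = 1.5625 − 0.9375/2 = 1.09375, R_n = min(1.2×1.09375×0.3125×65, 2.4×0.875×0.3125×65) = 26.66 kips/bolt; interior L_c = 2.8125 − 0.9375 = 1.875, R_n = 42.656 kips/bolt. φR_n = 0.75 × (2×26.66 + 4×42.656) = 168.0 kips.
Tension yield (gross): A_g = 10.0625×0.3125 = 3.1445 in². φR_n = 0.90 × 50 × 3.1445 = 141.5 kips.
Tension rupture (net): A_n = (10.0625 − 2×1)×0.3125 = 2.5195 in² (U = 1.0, A_e = A_n). φR_n = 0.75 × 65 × 2.5195 = 122.8 kips.
Block shear: shear path 2×[1.5625+2×2.8125] = 2×7.1875 in, A_gv = 4.4922, A_nv = 2×(7.1875 − 2.5×1)×0.3125 = 2.9297 in²; tension across gage: (2.375 − 1×1)×0.3125 = 0.42969 in². R_n = min(0.6×65×2.9297, 0.6×50×4.4922) + 1.0×65×0.42969 = min(114.26, 134.77) + 27.93 = 142.19 kips. φR_n = 0.75 × 142.19 = 106.6 kips.
Governing: min(184.0, 168.0, 141.5, 122.8, 106.6) = 106.6 kips → block shear.

106.6 kips (block shear governs)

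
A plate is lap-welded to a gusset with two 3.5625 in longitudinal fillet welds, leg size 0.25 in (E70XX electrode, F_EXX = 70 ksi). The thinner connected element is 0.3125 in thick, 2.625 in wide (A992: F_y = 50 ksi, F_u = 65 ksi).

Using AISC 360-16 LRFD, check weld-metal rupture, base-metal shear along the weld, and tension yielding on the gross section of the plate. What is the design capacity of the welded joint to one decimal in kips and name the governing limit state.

36.9 kips (gross-section yield governs)

Weld metal: throat = 0.707×0.25 = 0.17675 in, L = 2×3.5625 = 7.125 in. φR_n = 0.75 × 0.6 × 70 × 0.17675 × 7.125 = 39.7 kips.
Base metal shear (0.3125 in plate): yield φR_n = 1.0×0.6×50×0.3125×7.125 = 66.8 kips; rupture φR_n = 0.75×0.6×65×0.3125×7.125 = 65.1 kips; take 65.1 kips (rupture).
Tension yield (gross): A_g = 2.625×0.3125 = 0.82031 in². φR_n = 0.90 × 50 × 0.82031 = 36.9 kips.
Governing: min(39.7, 65.1, 36.9) = 36.9 kips → gross-section yield.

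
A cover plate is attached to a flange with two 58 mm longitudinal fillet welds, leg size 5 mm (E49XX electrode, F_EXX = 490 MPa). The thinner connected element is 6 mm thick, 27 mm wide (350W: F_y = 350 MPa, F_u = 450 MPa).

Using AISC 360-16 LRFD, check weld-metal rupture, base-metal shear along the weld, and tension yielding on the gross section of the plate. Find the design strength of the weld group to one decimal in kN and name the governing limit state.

Weld metal: throat = 0.707×5 = 3.535 mm, L = 2×58 = 116 mm. φR_n = 0.75 × 0.6 × 490 × 3.535 × 116 = 90.4 kN.
Base metal shear (6 mm plate): yield φR_n = 1.0×0.6×350×6×116 = 146.2 kN; rupture φR_n = 0.75×0.6×450×6×116 = 140.9 kN; take 140.9 kN (rupture).
Tension yield (gross): A_g = 27×6 = 162 mm². φR_n = 0.90 × 350 × 162 = 51.0 kN.
Governing: min(90.4, 140.9, 51.0) = 51.0 kN → gross-section yield.

51.0 kN (gross-section yield governs)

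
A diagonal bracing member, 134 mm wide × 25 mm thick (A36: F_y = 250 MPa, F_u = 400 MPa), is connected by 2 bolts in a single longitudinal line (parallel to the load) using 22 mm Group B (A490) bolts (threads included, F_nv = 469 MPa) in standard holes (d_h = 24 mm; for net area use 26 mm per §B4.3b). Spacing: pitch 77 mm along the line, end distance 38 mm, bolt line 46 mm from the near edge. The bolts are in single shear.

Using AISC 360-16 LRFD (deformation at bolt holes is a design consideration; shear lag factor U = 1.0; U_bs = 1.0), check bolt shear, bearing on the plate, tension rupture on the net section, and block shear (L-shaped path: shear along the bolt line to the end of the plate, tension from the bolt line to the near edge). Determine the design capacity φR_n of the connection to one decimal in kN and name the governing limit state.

Bolt shear: A_b = π(22)²/4 = 380.13 mm². φR_n = 0.75 × 469 × 380.13 × 2 × 1 = 267.4 kN.
Bearing (25 mm plate, F_u = 400 MPa): end bolts L_c = 38 − 24/2 = 26, R_n = min(1.2×26×25×400, 2.4×22×25×400) = 312 kN/bolt; interior L_c = 77 − 24 = 53, R_n = 528 kN/bolt. φR_n = 0.75 × (1×312 + 1×528) = 630.0 kN.
Tension rupture (net): A_n = (134 − 1×26)×25 = 2700 mm² (U = 1.0, A_e = A_n). φR_n = 0.75 × 400 × 2700 = 810.0 kN.
Block shear: shear path 1×[38+1×77] = 1×115 mm, A_gv = 2875, A_nv = 1×(115 − 1.5×26)×25 = 1900 mm²; tension to near edge: (46 − 0.5×26)×25 = 825 mm². R_n = min(0.6×400×1900, 0.6×250×2875) + 1.0×400×825 = min(456, 431.25) + 330 = 761.25 kN. φR_n = 0.75 × 761.25 = 570.9 kN.
Governing: min(267.4, 630.0, 810.0, 570.9) = 267.4 kN → bolt shear.

267.4 kN (bolt shear governs)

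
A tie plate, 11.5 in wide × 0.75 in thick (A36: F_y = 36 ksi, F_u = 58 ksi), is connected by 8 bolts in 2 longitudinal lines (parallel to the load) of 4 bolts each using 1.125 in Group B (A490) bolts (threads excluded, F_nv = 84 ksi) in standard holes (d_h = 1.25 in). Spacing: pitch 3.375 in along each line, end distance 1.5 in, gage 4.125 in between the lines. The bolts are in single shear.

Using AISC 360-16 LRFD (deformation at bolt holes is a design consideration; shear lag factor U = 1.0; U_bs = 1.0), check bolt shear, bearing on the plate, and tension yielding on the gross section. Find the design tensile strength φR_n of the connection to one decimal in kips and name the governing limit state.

Bolt shear: A_b = π(1.125)²/4 = 0.99402 in². φR_n = 0.75 × 84 × 0.99402 × 8 × 1 = 501.0 kips.
Bearing (0.75 in plate, F_u = 58 ksi): end bolts L_c = 1.5 − 1.25/2 = 0.875, R_n = min(1.2×0.875×0.75×58, 2.4×1.125×0.75×58) = 45.675 kips/bolt; interior L_c = 3.375 − 1.25 = 2.125, R_n = 110.93 kips/bolt. φR_n = 0.75 × (2×45.675 + 6×110.93) = 567.7 kips.
Tension yield (gross): A_g = 11.5×0.75 = 8.625 in². φR_n = 0.90 × 36 × 8.625 = 279.5 kips.
Governing: min(501.0, 567.7, 279.5) = 279.5 kips → gross-section yield.

279.5 kips (gross-section yield governs)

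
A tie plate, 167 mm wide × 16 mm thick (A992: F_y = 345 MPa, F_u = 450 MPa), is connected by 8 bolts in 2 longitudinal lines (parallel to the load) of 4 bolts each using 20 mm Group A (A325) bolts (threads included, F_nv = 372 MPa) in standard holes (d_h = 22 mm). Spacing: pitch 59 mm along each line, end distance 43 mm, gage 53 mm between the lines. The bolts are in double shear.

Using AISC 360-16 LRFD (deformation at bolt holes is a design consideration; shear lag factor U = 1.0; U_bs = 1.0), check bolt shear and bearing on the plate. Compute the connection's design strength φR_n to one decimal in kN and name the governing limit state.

Bolt shear: A_b = π(20)²/4 = 314.16 mm². φR_n = 0.75 × 372 × 314.16 × 8 × 2 = 1402.4 kN.
Bearing (16 mm plate, F_u = 450 MPa): end bolts L_c = 43 − 22/2 = 32, R_n = min(1.2×32×16×450, 2.4×20×16×450) = 276.48 kN/bolt; interior L_c = 59 − 22 = 37, R_n = 319.68 kN/bolt. φR_n = 0.75 × (2×276.48 + 6×319.68) = 1853.3 kN.
Governing: min(1402.4, 1853.3) = 1402.4 kN → bolt shear.

1402.4 kN (bolt shear governs)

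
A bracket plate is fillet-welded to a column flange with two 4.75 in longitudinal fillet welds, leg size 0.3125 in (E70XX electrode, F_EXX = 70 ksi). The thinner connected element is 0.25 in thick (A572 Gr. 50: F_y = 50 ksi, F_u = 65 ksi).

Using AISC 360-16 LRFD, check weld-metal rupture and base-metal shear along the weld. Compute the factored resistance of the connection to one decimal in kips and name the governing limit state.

Weld metal: throat = 0.707×0.3125 = 0.22094 in, L = 2×4.75 = 9.5 in. φR_n = 0.75 × 0.6 × 70 × 0.22094 × 9.5 = 66.1 kips.
Base metal shear (0.25 in plate): yield φR_n = 1.0×0.6×50×0.25×9.5 = 71.3 kips; rupture φR_n = 0.75×0.6×65×0.25×9.5 = 69.5 kips; take 69.5 kips (rupture).
Governing: min(66.1, 69.5) = 66.1 kips → weld metal.

66.1 kips (weld metal governs)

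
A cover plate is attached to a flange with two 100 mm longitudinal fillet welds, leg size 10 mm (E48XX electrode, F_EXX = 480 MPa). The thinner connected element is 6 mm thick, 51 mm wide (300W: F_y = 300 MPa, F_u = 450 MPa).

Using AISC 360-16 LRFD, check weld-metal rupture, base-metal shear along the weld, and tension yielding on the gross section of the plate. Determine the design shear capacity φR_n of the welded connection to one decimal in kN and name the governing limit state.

Weld metal: throat = 0.707×10 = 7.07 mm, L = 2×100 = 200 mm. φR_n = 0.75 × 0.6 × 480 × 7.07 × 200 = 305.4 kN.
Base metal shear (6 mm plate): yield φR_n = 1.0×0.6×300×6×200 = 216.0 kN; rupture φR_n = 0.75×0.6×450×6×200 = 243.0 kN; take 216.0 kN (yield).
Tension yield (gross): A_g = 51×6 = 306 mm². φR_n = 0.90 × 300 × 306 = 82.6 kN.
Governing: min(305.4, 216.0, 82.6) = 82.6 kN → gross-section yield.

82.6 kN (gross-section yield governs)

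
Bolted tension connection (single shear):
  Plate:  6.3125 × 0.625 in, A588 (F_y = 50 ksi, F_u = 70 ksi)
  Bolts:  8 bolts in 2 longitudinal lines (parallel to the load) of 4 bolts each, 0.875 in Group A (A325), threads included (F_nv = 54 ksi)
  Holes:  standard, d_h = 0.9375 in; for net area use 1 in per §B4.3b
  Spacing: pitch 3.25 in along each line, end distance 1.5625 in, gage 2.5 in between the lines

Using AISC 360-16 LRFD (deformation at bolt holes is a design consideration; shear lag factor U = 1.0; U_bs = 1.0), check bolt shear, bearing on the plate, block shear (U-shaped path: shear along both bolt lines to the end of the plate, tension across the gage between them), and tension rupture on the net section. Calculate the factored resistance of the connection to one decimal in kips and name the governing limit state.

Bolt shear: A_b = π(0.875)²/4 = 0.60132 in². φR_n = 0.75 × 54 × 0.60132 × 8 × 1 = 194.8 kips.
Bearing (0.625 in plate, F_u = 70 ksi): end bolts L_c = 1.5625 − 0.9375/2 = 1.09375, R_n = min(1.2×1.09375×0.625×70, 2.4×0.875×0.625×70) = 57.422 kips/bolt; interior L_c = 3.25 − 0.9375 = 2.3125, R_n = 91.875 kips/bolt. φR_n = 0.75 × (2×57.422 + 6×91.875) = 499.6 kips.
Block shear: shear path 2×[1.5625+3×3.25] = 2×11.3125 in, A_gv = 14.141, A_nv = 2×(11.3125 − 3.5×1)×0.625 = 9.7656 in²; tension across gage: (2.5 − 1×1)×0.625 = 0.9375 in². R_n = min(0.6×70×9.7656, 0.6×50×14.141) + 1.0×70×0.9375 = min(410.16, 424.23) + 65.625 = 475.79 kips. φR_n = 0.75 × 475.79 = 356.8 kips.
Tension rupture (net): A_n = (6.3125 − 2×1)×0.625 = 2.6953 in² (U = 1.0, A_e = A_n). φR_n = 0.75 × 70 × 2.6953 = 141.5 kips.
Governing: min(194.8, 499.6, 356.8, 141.5) = 141.5 kips → net-section rupture.

141.5 kips (net-section rupture governs)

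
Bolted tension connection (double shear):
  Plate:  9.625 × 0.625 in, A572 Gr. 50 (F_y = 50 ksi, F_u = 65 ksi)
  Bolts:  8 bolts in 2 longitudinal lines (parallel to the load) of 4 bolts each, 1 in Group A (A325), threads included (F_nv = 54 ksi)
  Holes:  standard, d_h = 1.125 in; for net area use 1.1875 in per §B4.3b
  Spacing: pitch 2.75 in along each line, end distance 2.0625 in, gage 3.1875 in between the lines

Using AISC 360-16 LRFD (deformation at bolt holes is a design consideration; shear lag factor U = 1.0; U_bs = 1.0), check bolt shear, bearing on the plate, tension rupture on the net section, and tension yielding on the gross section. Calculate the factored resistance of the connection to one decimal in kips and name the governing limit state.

Bolt shear: A_b = π(1)²/4 = 0.7854 in². φR_n = 0.75 × 54 × 0.7854 × 8 × 2 = 508.9 kips.
Bearing (0.625 in plate, F_u = 65 ksi): end bolts L_c = 2.0625 − 1.125/2 = 1.5, R_n = min(1.2×1.5×0.625×65, 2.4×1×0.625×65) = 73.125 kips/bolt; interior L_c = 2.75 − 1.125 = 1.625, R_n = 79.219 kips/bolt. φR_n = 0.75 × (2×73.125 + 6×79.219) = 466.2 kips.
Tension rupture (net): A_n = (9.625 − 2×1.1875)×0.625 = 4.5313 in² (U = 1.0, A_e = A_n). φR_n = 0.75 × 65 × 4.5313 = 220.9 kips.
Tension yield (gross): A_g = 9.625×0.625 = 6.0156 in². φR_n = 0.90 × 50 × 6.0156 = 270.7 kips.
Governing: min(508.9, 466.2, 220.9, 270.7) = 220.9 kips → net-section rupture.

220.9 kips (net-section rupture governs)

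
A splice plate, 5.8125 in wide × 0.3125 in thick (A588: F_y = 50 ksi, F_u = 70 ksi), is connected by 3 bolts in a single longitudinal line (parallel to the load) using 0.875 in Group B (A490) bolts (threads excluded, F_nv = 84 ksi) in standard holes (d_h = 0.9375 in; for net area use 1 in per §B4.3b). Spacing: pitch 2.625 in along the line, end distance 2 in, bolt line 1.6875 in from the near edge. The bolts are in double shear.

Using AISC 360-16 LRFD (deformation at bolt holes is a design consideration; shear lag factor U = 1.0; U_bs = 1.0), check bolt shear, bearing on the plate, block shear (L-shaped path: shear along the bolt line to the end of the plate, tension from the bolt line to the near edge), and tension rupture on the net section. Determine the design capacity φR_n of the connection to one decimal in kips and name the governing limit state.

Bolt shear: A_b = π(0.875)²/4 = 0.60132 in². φR_n = 0.75 × 84 × 0.60132 × 3 × 2 = 227.3 kips.
Bearing (0.3125 in plate, F_u = 70 ksi): end bolts L_c = 2 − 0.9375/2 = 1.53125, R_n = min(1.2×1.53125×0.3125×70, 2.4×0.875×0.3125×70) = 40.195 kips/bolt; interior L_c = 2.625 − 0.9375 = 1.6875, R_n = 44.297 kips/bolt. φR_n = 0.75 × (1×40.195 + 2×44.297) = 96.6 kips.
Block shear: shear path 1×[2+2×2.625] = 1×7.25 in, A_gv = 2.2656, A_nv = 1×(7.25 − 2.5×1)×0.3125 = 1.4844 in²; tension to near edge: (1.6875 − 0.5×1)×0.3125 = 0.37109 in². R_n = min(0.6×70×1.4844, 0.6×50×2.2656) + 1.0×70×0.37109 = min(62.345, 67.968) + 25.976 = 88.321 kips. φR_n = 0.75 × 88.321 = 66.2 kips.
Tension rupture (net): A_n = (5.8125 − 1×1)×0.3125 = 1.5039 in² (U = 1.0, A_e = A_n). φR_n = 0.75 × 70 × 1.5039 = 79.0 kips.
Governing: min(227.3, 96.6, 66.2, 79.0) = 66.2 kips → block shear.

66.2 kips (block shear governs)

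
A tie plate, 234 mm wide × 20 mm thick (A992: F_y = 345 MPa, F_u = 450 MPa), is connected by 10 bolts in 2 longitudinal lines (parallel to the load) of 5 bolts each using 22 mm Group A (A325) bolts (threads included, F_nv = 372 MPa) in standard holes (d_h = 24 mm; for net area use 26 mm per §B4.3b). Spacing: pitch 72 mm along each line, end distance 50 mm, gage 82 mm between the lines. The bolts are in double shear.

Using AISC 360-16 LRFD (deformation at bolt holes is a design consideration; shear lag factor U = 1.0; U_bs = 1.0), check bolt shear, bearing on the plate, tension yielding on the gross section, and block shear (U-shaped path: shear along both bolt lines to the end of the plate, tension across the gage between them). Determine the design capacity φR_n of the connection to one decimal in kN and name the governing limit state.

1453.1 kN (gross-section yield governs)

Bolt shear: A_b = π(22)²/4 = 380.13 mm². φR_n = 0.75 × 372 × 380.13 × 10 × 2 = 2121.1 kN.
Bearing (20 mm plate, F_u = 450 MPa): end bolts L_c = 50 − 24/2 = 38, R_n = min(1.2×38×20×450, 2.4×22×20×450) = 410.4 kN/bolt; interior L_c = 72 − 24 = 48, R_n = 475.2 kN/bolt. φR_n = 0.75 × (2×410.4 + 8×475.2) = 3466.8 kN.
Tension yield (gross): A_g = 234×20 = 4680 mm². φR_n = 0.90 × 345 × 4680 = 1453.1 kN.
Block shear: shear path 2×[50+4×72] = 2×338 mm, A_gv = 13520, A_nv = 2×(338 − 4.5×26)×20 = 8840 mm²; tension across gage: (82 − 1×26)×20 = 1120 mm². R_n = min(0.6×450×8840, 0.6×345×13520) + 1.0×450×1120 = min(2386.8, 2798.6) + 504 = 2890.8 kN. φR_n = 0.75 × 2890.8 = 2168.1 kN.
Governing: min(2121.1, 3466.8, 1453.1, 2168.1) = 1453.1 kN → gross-section yield.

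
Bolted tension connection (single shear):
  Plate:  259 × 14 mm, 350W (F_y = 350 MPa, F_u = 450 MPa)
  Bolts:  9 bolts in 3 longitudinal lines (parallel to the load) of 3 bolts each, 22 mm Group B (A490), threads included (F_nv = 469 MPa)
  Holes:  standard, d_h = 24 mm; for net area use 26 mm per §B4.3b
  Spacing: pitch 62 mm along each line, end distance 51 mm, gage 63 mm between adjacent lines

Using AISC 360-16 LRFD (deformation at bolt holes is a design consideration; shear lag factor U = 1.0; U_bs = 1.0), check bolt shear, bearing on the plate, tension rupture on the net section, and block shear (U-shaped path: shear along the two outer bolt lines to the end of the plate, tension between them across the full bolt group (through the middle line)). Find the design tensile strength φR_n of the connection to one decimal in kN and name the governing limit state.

Bolt shear: A_b = π(22)²/4 = 380.13 mm². φR_n = 0.75 × 469 × 380.13 × 9 × 1 = 1203.4 kN.
Bearing (14 mm plate, F_u = 450 MPa): end bolts L_c = 51 − 24/2 = 39, R_n = min(1.2×39×14×450, 2.4×22×14×450) = 294.84 kN/bolt; interior L_c = 62 − 24 = 38, R_n = 287.28 kN/bolt. φR_n = 0.75 × (3×294.84 + 6×287.28) = 1956.2 kN.
Tension rupture (net): A_n = (259 − 3×26)×14 = 2534 mm² (U = 1.0, A_e = A_n). φR_n = 0.75 × 450 × 2534 = 855.2 kN.
Block shear: shear path 2×[51+2×62] = 2×175 mm, A_gv = 4900, A_nv = 2×(175 − 2.5×26)×14 = 3080 mm²; tension across gage: (126 − 2×26)×14 = 1036 mm². R_n = min(0.6×450×3080, 0.6×350×4900) + 1.0×450×1036 = min(831.6, 1029) + 466.2 = 1297.8 kN. φR_n = 0.75 × 1297.8 = 973.4 kN.
Governing: min(1203.4, 1956.2, 855.2, 973.4) = 855.2 kN → net-section rupture.

855.2 kN (net-section rupture governs)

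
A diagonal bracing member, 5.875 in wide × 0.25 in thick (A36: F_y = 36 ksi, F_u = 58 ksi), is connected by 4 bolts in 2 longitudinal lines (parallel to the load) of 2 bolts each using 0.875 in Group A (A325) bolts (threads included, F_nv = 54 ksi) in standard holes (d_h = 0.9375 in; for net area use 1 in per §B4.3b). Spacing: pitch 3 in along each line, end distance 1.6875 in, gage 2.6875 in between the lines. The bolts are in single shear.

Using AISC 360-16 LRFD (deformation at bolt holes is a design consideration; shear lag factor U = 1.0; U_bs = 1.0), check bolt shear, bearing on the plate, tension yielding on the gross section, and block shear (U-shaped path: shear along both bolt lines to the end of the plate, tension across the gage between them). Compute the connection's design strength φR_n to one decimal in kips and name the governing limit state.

47.6 kips (gross-section yield governs)

Bolt shear: A_b = π(0.875)²/4 = 0.60132 in². φR_n = 0.75 × 54 × 0.60132 × 4 × 1 = 97.4 kips.
Bearing (0.25 in plate, F_u = 58 ksi): end bolts L_c = 1.6875 − 0.9375/2 = 1.21875, R_n = min(1.2×1.21875×0.25×58, 2.4×0.875×0.25×58) = 21.206 kips/bolt; interior L_c = 3 − 0.9375 = 2.0625, R_n = 30.45 kips/bolt. φR_n = 0.75 × (2×21.206 + 2×30.45) = 77.5 kips.
Tension yield (gross): A_g = 5.875×0.25 = 1.4688 in². φR_n = 0.90 × 36 × 1.4688 = 47.6 kips.
Block shear: shear path 2×[1.6875+1×3] = 2×4.6875 in, A_gv = 2.3438, A_nv = 2×(4.6875 − 1.5×1)×0.25 = 1.5938 in²; tension across gage: (2.6875 − 1×1)×0.25 = 0.42188 in². R_n = min(0.6×58×1.5938, 0.6×36×2.3438) + 1.0×58×0.42188 = min(55.464, 50.626) + 24.469 = 75.095 kips. φR_n = 0.75 × 75.095 = 56.3 kips.
Governing: min(97.4, 77.5, 47.6, 56.3) = 47.6 kips → gross-section yield.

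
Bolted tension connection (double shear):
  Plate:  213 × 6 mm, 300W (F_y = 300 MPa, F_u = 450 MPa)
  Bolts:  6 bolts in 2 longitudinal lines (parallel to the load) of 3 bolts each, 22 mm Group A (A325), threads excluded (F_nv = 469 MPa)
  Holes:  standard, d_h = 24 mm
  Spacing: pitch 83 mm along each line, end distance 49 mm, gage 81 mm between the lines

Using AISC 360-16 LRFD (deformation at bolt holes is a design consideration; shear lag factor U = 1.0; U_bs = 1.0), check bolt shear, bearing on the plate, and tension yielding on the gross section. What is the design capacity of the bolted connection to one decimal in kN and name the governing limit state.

Bolt shear: A_b = π(22)²/4 = 380.13 mm². φR_n = 0.75 × 469 × 380.13 × 6 × 2 = 1604.5 kN.
Bearing (6 mm plate, F_u = 450 MPa): end bolts L_c = 49 − 24/2 = 37, R_n = min(1.2×37×6×450, 2.4×22×6×450) = 119.88 kN/bolt; interior L_c = 83 − 24 = 59, R_n = 142.56 kN/bolt. φR_n = 0.75 × (2×119.88 + 4×142.56) = 607.5 kN.
Tension yield (gross): A_g = 213×6 = 1278 mm². φR_n = 0.90 × 300 × 1278 = 345.1 kN.
Governing: min(1604.5, 607.5, 345.1) = 345.1 kN → gross-section yield.

345.1 kN (gross-section yield governs)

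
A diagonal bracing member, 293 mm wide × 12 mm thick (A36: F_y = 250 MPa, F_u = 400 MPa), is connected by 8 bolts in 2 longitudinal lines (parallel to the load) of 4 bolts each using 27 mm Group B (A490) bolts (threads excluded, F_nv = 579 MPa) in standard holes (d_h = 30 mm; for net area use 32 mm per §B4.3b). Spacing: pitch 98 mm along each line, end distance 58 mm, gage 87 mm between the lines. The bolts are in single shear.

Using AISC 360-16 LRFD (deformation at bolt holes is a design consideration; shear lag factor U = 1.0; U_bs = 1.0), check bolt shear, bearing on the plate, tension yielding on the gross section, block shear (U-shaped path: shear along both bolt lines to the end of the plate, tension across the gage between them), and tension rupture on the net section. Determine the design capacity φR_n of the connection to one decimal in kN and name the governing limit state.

791.1 kN (gross-section yield governs)

Bolt shear: A_b = π(27)²/4 = 572.56 mm². φR_n = 0.75 × 579 × 572.56 × 8 × 1 = 1989.1 kN.
Bearing (12 mm plate, F_u = 400 MPa): end bolts L_c = 58 − 30/2 = 43, R_n = min(1.2×43×12×400, 2.4×27×12×400) = 247.68 kN/bolt; interior L_c = 98 − 30 = 68, R_n = 311.04 kN/bolt. φR_n = 0.75 × (2×247.68 + 6×311.04) = 1771.2 kN.
Tension yield (gross): A_g = 293×12 = 3516 mm². φR_n = 0.90 × 250 × 3516 = 791.1 kN.
Block shear: shear path 2×[58+3×98] = 2×352 mm, A_gv = 8448, A_nv = 2×(352 − 3.5×32)×12 = 5760 mm²; tension across gage: (87 − 1×32)×12 = 660 mm². R_n = min(0.6×400×5760, 0.6×250×8448) + 1.0×400×660 = min(1382.4, 1267.2) + 264 = 1531.2 kN. φR_n = 0.75 × 1531.2 = 1148.4 kN.
Tension rupture (net): A_n = (293 − 2×32)×12 = 2748 mm² (U = 1.0, A_e = A_n). φR_n = 0.75 × 400 × 2748 = 824.4 kN.
Governing: min(1989.1, 1771.2, 791.1, 1148.4, 824.4) = 791.1 kN → gross-section yield.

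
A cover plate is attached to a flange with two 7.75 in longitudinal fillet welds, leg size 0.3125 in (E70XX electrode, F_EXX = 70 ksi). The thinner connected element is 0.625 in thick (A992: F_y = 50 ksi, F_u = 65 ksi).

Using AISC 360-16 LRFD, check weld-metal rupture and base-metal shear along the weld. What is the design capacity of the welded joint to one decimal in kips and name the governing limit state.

107.9 kips (weld metal governs)

Weld metal: throat = 0.707×0.3125 = 0.22094 in, L = 2×7.75 = 15.5 in. φR_n = 0.75 × 0.6 × 70 × 0.22094 × 15.5 = 107.9 kips.
Base metal shear (0.625 in plate): yield φR_n = 1.0×0.6×50×0.625×15.5 = 290.6 kips; rupture φR_n = 0.75×0.6×65×0.625×15.5 = 283.4 kips; take 283.4 kips (rupture).
Governing: min(107.9, 283.4) = 107.9 kips → weld metal.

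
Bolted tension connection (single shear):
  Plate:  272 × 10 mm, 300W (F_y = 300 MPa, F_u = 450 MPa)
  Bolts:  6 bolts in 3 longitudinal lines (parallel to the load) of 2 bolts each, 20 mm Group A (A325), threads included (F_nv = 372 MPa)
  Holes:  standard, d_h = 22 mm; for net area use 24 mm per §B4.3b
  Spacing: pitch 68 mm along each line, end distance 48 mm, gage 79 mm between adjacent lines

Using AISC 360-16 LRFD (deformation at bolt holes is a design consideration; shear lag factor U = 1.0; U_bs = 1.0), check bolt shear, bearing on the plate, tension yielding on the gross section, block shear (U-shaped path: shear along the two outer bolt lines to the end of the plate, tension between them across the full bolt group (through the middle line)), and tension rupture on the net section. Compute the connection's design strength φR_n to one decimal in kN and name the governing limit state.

525.9 kN (bolt shear governs)

Bolt shear: A_b = π(20)²/4 = 314.16 mm². φR_n = 0.75 × 372 × 314.16 × 6 × 1 = 525.9 kN.
Bearing (10 mm plate, F_u = 450 MPa): end bolts L_c = 48 − 22/2 = 37, R_n = min(1.2×37×10×450, 2.4×20×10×450) = 199.8 kN/bolt; interior L_c = 68 − 22 = 46, R_n = 216 kN/bolt. φR_n = 0.75 × (3×199.8 + 3×216) = 935.6 kN.
Tension yield (gross): A_g = 272×10 = 2720 mm². φR_n = 0.90 × 300 × 2720 = 734.4 kN.
Block shear: shear path 2×[48+1×68] = 2×116 mm, A_gv = 2320, A_nv = 2×(116 − 1.5×24)×10 = 1600 mm²; tension across gage: (158 − 2×24)×10 = 1100 mm². R_n = min(0.6×450×1600, 0.6×300×2320) + 1.0×450×1100 = min(432, 417.6) + 495 = 912.6 kN. φR_n = 0.75 × 912.6 = 684.5 kN.
Tension rupture (net): A_n = (272 − 3×24)×10 = 2000 mm² (U = 1.0, A_e = A_n). φR_n = 0.75 × 450 × 2000 = 675.0 kN.
Governing: min(525.9, 935.6, 734.4, 684.5, 675.0) = 525.9 kN → bolt shear.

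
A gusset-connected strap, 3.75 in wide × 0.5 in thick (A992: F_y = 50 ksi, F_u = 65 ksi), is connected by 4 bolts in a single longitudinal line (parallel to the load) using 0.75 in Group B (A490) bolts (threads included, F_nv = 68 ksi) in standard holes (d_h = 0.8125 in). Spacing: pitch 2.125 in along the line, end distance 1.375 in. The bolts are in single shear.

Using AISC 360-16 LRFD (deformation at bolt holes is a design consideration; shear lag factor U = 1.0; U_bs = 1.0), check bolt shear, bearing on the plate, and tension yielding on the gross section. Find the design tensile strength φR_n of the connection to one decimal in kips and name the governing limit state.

Bolt shear: A_b = π(0.75)²/4 = 0.44179 in². φR_n = 0.75 × 68 × 0.44179 × 4 × 1 = 90.1 kips.
Bearing (0.5 in plate, F_u = 65 ksi): end bolts L_c = 1.375 − 0.8125/2 = 0.96875, R_n = min(1.2×0.96875×0.5×65, 2.4×0.75×0.5×65) = 37.781 kips/bolt; interior L_c = 2.125 − 0.8125 = 1.3125, R_n = 51.188 kips/bolt. φR_n = 0.75 × (1×37.781 + 3×51.188) = 143.5 kips.
Tension yield (gross): A_g = 3.75×0.5 = 1.875 in². φR_n = 0.90 × 50 × 1.875 = 84.4 kips.
Governing: min(90.1, 143.5, 84.4) = 84.4 kips → gross-section yield.

84.4 kips (gross-section yield governs)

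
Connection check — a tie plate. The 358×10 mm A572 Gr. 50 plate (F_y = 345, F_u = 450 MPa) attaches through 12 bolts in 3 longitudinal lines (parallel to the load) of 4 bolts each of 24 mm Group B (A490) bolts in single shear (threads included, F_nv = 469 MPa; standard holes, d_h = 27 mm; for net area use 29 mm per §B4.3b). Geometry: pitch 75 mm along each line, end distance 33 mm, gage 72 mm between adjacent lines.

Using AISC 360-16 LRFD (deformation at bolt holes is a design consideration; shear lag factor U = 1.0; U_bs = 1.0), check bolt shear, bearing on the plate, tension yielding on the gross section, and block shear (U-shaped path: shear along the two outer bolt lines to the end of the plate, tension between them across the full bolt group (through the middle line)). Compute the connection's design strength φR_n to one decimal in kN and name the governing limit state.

924.1 kN (block shear governs)

Bolt shear: A_b = π(24)²/4 = 452.39 mm². φR_n = 0.75 × 469 × 452.39 × 12 × 1 = 1909.5 kN.
Bearing (10 mm plate, F_u = 450 MPa): end bolts L_c = 33 − 27/2 = 19.5, R_n = min(1.2×19.5×10×450, 2.4×24×10×450) = 105.3 kN/bolt; interior L_c = 75 − 27 = 48, R_n = 259.2 kN/bolt. φR_n = 0.75 × (3×105.3 + 9×259.2) = 1986.5 kN.
Tension yield (gross): A_g = 358×10 = 3580 mm². φR_n = 0.90 × 345 × 3580 = 1111.6 kN.
Block shear: shear path 2×[33+3×75] = 2×258 mm, A_gv = 5160, A_nv = 2×(258 − 3.5×29)×10 = 3130 mm²; tension across gage: (144 − 2×29)×10 = 860 mm². R_n = min(0.6×450×3130, 0.6×345×5160) + 1.0×450×860 = min(845.1, 1068.1) + 387 = 1232.1 kN. φR_n = 0.75 × 1232.1 = 924.1 kN.
Governing: min(1909.5, 1986.5, 1111.6, 924.1) = 924.1 kN → block shear.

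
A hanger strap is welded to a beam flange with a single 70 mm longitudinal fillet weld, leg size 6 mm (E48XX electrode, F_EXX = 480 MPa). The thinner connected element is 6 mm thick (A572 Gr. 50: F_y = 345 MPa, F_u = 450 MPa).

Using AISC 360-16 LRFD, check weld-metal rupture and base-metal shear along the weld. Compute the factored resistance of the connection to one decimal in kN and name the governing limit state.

64.1 kN (weld metal governs)

Weld metal: throat = 0.707×6 = 4.242 mm, L = 70 mm. φR_n = 0.75 × 0.6 × 480 × 4.242 × 70 = 64.1 kN.
Base metal shear (6 mm plate): yield φR_n = 1.0×0.6×345×6×70 = 86.9 kN; rupture φR_n = 0.75×0.6×450×6×70 = 85.1 kN; take 85.1 kN (rupture).
Governing: min(64.1, 85.1) = 64.1 kN → weld metal.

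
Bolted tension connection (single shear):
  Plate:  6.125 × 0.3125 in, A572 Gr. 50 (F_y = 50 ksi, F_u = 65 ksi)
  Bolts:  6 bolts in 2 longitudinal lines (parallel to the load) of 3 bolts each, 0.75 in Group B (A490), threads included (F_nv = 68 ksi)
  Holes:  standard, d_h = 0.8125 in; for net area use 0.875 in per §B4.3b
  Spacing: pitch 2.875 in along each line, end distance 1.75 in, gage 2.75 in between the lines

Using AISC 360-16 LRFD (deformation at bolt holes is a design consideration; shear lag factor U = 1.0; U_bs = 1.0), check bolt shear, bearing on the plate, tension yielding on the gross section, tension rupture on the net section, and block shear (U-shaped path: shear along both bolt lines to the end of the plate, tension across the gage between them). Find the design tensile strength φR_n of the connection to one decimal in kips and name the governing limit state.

66.7 kips (net-section rupture governs)

Bolt shear: A_b = π(0.75)²/4 = 0.44179 in². φR_n = 0.75 × 68 × 0.44179 × 6 × 1 = 135.2 kips.
Bearing (0.3125 in plate, F_u = 65 ksi): end bolts L_c = 1.75 − 0.8125/2 = 1.34375, R_n = min(1.2×1.34375×0.3125×65, 2.4×0.75×0.3125×65) = 32.754 kips/bolt; interior L_c = 2.875 − 0.8125 = 2.0625, R_n = 36.563 kips/bolt. φR_n = 0.75 × (2×32.754 + 4×36.563) = 158.8 kips.
Tension yield (gross): A_g = 6.125×0.3125 = 1.9141 in². φR_n = 0.90 × 50 × 1.9141 = 86.1 kips.
Tension rupture (net): A_n = (6.125 − 2×0.875)×0.3125 = 1.3672 in² (U = 1.0, A_e = A_n). φR_n = 0.75 × 65 × 1.3672 = 66.7 kips.
Block shear: shear path 2×[1.75+2×2.875] = 2×7.5 in, A_gv = 4.6875, A_nv = 2×(7.5 − 2.5×0.875)×0.3125 = 3.3203 in²; tension across gage: (2.75 − 1×0.875)×0.3125 = 0.58594 in². R_n = min(0.6×65×3.3203, 0.6×50×4.6875) + 1.0×65×0.58594 = min(129.49, 140.63) + 38.086 = 167.58 kips. φR_n = 0.75 × 167.58 = 125.7 kips.
Governing: min(135.2, 158.8, 86.1, 66.7, 125.7) = 66.7 kips → net-section rupture.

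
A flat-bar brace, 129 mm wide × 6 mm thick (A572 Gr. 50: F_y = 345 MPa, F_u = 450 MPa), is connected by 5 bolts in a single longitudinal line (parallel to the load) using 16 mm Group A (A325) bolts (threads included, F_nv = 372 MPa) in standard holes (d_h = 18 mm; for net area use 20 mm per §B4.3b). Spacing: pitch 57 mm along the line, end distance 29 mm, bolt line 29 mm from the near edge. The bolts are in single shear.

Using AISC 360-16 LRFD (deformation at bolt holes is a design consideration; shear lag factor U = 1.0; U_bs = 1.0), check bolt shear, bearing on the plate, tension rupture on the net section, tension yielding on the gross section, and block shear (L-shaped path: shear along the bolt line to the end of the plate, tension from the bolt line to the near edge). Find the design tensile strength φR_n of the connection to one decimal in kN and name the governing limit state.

Bolt shear: A_b = π(16)²/4 = 201.06 mm². φR_n = 0.75 × 372 × 201.06 × 5 × 1 = 280.5 kN.
Bearing (6 mm plate, F_u = 450 MPa): end bolts L_c = 29 − 18/2 = 20, R_n = min(1.2×20×6×450, 2.4×16×6×450) = 64.8 kN/bolt; interior L_c = 57 − 18 = 39, R_n = 103.68 kN/bolt. φR_n = 0.75 × (1×64.8 + 4×103.68) = 359.6 kN.
Tension rupture (net): A_n = (129 − 1×20)×6 = 654 mm² (U = 1.0, A_e = A_n). φR_n = 0.75 × 450 × 654 = 220.7 kN.
Tension yield (gross): A_g = 129×6 = 774 mm². φR_n = 0.90 × 345 × 774 = 240.3 kN.
Block shear: shear path 1×[29+4×57] = 1×257 mm, A_gv = 1542, A_nv = 1×(257 − 4.5×20)×6 = 1002 mm²; tension to near edge: (29 − 0.5×20)×6 = 114 mm². R_n = min(0.6×450×1002, 0.6×345×1542) + 1.0×450×114 = min(270.54, 319.19) + 51.3 = 321.84 kN. φR_n = 0.75 × 321.84 = 241.4 kN.
Governing: min(280.5, 359.6, 220.7, 240.3, 241.4) = 220.7 kN → net-section rupture.

220.7 kN (net-section rupture governs)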